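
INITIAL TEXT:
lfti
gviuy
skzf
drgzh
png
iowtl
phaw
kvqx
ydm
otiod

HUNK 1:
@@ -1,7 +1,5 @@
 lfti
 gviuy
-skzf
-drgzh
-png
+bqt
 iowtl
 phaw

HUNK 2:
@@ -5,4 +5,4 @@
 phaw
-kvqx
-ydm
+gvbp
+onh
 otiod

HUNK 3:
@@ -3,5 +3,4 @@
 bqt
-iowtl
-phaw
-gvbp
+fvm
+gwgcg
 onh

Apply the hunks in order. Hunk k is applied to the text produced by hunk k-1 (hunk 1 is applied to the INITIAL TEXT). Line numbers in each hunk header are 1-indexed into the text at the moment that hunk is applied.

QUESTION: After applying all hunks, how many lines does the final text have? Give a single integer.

Hunk 1: at line 1 remove [skzf,drgzh,png] add [bqt] -> 8 lines: lfti gviuy bqt iowtl phaw kvqx ydm otiod
Hunk 2: at line 5 remove [kvqx,ydm] add [gvbp,onh] -> 8 lines: lfti gviuy bqt iowtl phaw gvbp onh otiod
Hunk 3: at line 3 remove [iowtl,phaw,gvbp] add [fvm,gwgcg] -> 7 lines: lfti gviuy bqt fvm gwgcg onh otiod
Final line count: 7

Answer: 7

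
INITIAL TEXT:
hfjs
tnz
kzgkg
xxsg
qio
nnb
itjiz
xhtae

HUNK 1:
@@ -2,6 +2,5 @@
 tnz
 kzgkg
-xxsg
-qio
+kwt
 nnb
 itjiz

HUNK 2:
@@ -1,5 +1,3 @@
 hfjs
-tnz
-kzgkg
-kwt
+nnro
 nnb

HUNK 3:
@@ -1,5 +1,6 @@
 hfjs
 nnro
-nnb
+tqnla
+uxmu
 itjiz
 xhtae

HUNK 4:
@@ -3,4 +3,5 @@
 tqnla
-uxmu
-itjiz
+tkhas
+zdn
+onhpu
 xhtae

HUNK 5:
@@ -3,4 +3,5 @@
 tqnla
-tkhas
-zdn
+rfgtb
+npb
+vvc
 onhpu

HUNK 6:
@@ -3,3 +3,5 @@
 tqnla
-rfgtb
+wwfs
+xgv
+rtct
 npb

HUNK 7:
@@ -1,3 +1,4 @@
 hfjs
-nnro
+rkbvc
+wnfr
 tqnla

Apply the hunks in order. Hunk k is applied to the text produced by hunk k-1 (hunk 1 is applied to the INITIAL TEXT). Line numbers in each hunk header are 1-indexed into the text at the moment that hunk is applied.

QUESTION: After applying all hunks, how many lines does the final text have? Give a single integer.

Answer: 11

Derivation:
Hunk 1: at line 2 remove [xxsg,qio] add [kwt] -> 7 lines: hfjs tnz kzgkg kwt nnb itjiz xhtae
Hunk 2: at line 1 remove [tnz,kzgkg,kwt] add [nnro] -> 5 lines: hfjs nnro nnb itjiz xhtae
Hunk 3: at line 1 remove [nnb] add [tqnla,uxmu] -> 6 lines: hfjs nnro tqnla uxmu itjiz xhtae
Hunk 4: at line 3 remove [uxmu,itjiz] add [tkhas,zdn,onhpu] -> 7 lines: hfjs nnro tqnla tkhas zdn onhpu xhtae
Hunk 5: at line 3 remove [tkhas,zdn] add [rfgtb,npb,vvc] -> 8 lines: hfjs nnro tqnla rfgtb npb vvc onhpu xhtae
Hunk 6: at line 3 remove [rfgtb] add [wwfs,xgv,rtct] -> 10 lines: hfjs nnro tqnla wwfs xgv rtct npb vvc onhpu xhtae
Hunk 7: at line 1 remove [nnro] add [rkbvc,wnfr] -> 11 lines: hfjs rkbvc wnfr tqnla wwfs xgv rtct npb vvc onhpu xhtae
Final line count: 11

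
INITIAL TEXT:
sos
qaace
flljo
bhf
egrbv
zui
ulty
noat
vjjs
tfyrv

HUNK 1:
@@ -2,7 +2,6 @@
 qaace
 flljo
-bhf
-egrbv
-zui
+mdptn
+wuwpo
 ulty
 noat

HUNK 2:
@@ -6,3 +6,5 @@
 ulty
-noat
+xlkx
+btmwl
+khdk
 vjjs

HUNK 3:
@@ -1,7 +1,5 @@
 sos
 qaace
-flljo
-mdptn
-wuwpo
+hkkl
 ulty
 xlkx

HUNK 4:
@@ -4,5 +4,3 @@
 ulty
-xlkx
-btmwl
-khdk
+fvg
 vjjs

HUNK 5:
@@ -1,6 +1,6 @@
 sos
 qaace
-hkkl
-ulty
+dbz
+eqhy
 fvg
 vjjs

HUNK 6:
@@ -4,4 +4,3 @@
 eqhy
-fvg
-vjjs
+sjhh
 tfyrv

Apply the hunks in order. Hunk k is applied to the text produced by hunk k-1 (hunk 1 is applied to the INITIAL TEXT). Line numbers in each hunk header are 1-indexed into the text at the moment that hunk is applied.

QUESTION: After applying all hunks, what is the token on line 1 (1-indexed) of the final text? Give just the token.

Answer: sos

Derivation:
Hunk 1: at line 2 remove [bhf,egrbv,zui] add [mdptn,wuwpo] -> 9 lines: sos qaace flljo mdptn wuwpo ulty noat vjjs tfyrv
Hunk 2: at line 6 remove [noat] add [xlkx,btmwl,khdk] -> 11 lines: sos qaace flljo mdptn wuwpo ulty xlkx btmwl khdk vjjs tfyrv
Hunk 3: at line 1 remove [flljo,mdptn,wuwpo] add [hkkl] -> 9 lines: sos qaace hkkl ulty xlkx btmwl khdk vjjs tfyrv
Hunk 4: at line 4 remove [xlkx,btmwl,khdk] add [fvg] -> 7 lines: sos qaace hkkl ulty fvg vjjs tfyrv
Hunk 5: at line 1 remove [hkkl,ulty] add [dbz,eqhy] -> 7 lines: sos qaace dbz eqhy fvg vjjs tfyrv
Hunk 6: at line 4 remove [fvg,vjjs] add [sjhh] -> 6 lines: sos qaace dbz eqhy sjhh tfyrv
Final line 1: sos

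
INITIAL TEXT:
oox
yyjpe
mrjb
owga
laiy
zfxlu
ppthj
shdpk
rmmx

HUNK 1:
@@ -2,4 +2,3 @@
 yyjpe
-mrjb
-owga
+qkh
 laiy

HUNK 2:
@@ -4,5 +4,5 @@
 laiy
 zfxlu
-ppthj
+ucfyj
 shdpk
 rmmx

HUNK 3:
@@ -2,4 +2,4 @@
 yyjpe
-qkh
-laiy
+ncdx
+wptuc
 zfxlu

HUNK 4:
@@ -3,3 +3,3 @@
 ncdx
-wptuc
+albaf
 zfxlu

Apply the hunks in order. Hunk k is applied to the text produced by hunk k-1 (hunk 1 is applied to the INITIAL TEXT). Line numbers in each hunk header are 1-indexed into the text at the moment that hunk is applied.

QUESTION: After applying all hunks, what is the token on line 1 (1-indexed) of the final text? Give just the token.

Hunk 1: at line 2 remove [mrjb,owga] add [qkh] -> 8 lines: oox yyjpe qkh laiy zfxlu ppthj shdpk rmmx
Hunk 2: at line 4 remove [ppthj] add [ucfyj] -> 8 lines: oox yyjpe qkh laiy zfxlu ucfyj shdpk rmmx
Hunk 3: at line 2 remove [qkh,laiy] add [ncdx,wptuc] -> 8 lines: oox yyjpe ncdx wptuc zfxlu ucfyj shdpk rmmx
Hunk 4: at line 3 remove [wptuc] add [albaf] -> 8 lines: oox yyjpe ncdx albaf zfxlu ucfyj shdpk rmmx
Final line 1: oox

Answer: oox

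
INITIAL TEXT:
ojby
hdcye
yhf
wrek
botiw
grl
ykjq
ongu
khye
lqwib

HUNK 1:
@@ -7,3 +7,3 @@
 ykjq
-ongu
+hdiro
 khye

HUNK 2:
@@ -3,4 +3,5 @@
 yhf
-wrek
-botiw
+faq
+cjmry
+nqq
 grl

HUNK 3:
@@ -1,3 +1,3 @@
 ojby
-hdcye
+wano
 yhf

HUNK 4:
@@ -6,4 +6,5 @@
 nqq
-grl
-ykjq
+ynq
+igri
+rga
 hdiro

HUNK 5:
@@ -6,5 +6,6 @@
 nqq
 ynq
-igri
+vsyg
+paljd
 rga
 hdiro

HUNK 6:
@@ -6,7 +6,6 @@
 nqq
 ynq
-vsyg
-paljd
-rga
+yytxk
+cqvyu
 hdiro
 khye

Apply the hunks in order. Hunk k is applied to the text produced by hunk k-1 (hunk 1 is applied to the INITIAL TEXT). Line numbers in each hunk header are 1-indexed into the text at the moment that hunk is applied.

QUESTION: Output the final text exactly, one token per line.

Answer: ojby
wano
yhf
faq
cjmry
nqq
ynq
yytxk
cqvyu
hdiro
khye
lqwib

Derivation:
Hunk 1: at line 7 remove [ongu] add [hdiro] -> 10 lines: ojby hdcye yhf wrek botiw grl ykjq hdiro khye lqwib
Hunk 2: at line 3 remove [wrek,botiw] add [faq,cjmry,nqq] -> 11 lines: ojby hdcye yhf faq cjmry nqq grl ykjq hdiro khye lqwib
Hunk 3: at line 1 remove [hdcye] add [wano] -> 11 lines: ojby wano yhf faq cjmry nqq grl ykjq hdiro khye lqwib
Hunk 4: at line 6 remove [grl,ykjq] add [ynq,igri,rga] -> 12 lines: ojby wano yhf faq cjmry nqq ynq igri rga hdiro khye lqwib
Hunk 5: at line 6 remove [igri] add [vsyg,paljd] -> 13 lines: ojby wano yhf faq cjmry nqq ynq vsyg paljd rga hdiro khye lqwib
Hunk 6: at line 6 remove [vsyg,paljd,rga] add [yytxk,cqvyu] -> 12 lines: ojby wano yhf faq cjmry nqq ynq yytxk cqvyu hdiro khye lqwib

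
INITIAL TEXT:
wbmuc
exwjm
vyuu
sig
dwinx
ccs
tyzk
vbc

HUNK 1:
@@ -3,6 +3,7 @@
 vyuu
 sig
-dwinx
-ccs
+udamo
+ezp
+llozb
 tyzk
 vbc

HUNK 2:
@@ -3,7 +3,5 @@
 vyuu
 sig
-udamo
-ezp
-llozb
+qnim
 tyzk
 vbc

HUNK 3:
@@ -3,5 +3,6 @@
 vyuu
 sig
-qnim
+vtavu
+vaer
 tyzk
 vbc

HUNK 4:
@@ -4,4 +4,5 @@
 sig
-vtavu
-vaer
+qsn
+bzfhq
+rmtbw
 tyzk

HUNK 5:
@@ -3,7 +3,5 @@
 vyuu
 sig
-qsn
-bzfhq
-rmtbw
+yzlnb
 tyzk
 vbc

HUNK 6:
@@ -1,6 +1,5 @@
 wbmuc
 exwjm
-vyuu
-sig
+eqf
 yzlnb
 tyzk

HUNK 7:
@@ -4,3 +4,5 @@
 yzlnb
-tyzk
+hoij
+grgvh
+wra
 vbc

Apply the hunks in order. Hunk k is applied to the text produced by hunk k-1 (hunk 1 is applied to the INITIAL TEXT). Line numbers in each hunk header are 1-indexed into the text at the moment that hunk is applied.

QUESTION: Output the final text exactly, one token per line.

Answer: wbmuc
exwjm
eqf
yzlnb
hoij
grgvh
wra
vbc

Derivation:
Hunk 1: at line 3 remove [dwinx,ccs] add [udamo,ezp,llozb] -> 9 lines: wbmuc exwjm vyuu sig udamo ezp llozb tyzk vbc
Hunk 2: at line 3 remove [udamo,ezp,llozb] add [qnim] -> 7 lines: wbmuc exwjm vyuu sig qnim tyzk vbc
Hunk 3: at line 3 remove [qnim] add [vtavu,vaer] -> 8 lines: wbmuc exwjm vyuu sig vtavu vaer tyzk vbc
Hunk 4: at line 4 remove [vtavu,vaer] add [qsn,bzfhq,rmtbw] -> 9 lines: wbmuc exwjm vyuu sig qsn bzfhq rmtbw tyzk vbc
Hunk 5: at line 3 remove [qsn,bzfhq,rmtbw] add [yzlnb] -> 7 lines: wbmuc exwjm vyuu sig yzlnb tyzk vbc
Hunk 6: at line 1 remove [vyuu,sig] add [eqf] -> 6 lines: wbmuc exwjm eqf yzlnb tyzk vbc
Hunk 7: at line 4 remove [tyzk] add [hoij,grgvh,wra] -> 8 lines: wbmuc exwjm eqf yzlnb hoij grgvh wra vbc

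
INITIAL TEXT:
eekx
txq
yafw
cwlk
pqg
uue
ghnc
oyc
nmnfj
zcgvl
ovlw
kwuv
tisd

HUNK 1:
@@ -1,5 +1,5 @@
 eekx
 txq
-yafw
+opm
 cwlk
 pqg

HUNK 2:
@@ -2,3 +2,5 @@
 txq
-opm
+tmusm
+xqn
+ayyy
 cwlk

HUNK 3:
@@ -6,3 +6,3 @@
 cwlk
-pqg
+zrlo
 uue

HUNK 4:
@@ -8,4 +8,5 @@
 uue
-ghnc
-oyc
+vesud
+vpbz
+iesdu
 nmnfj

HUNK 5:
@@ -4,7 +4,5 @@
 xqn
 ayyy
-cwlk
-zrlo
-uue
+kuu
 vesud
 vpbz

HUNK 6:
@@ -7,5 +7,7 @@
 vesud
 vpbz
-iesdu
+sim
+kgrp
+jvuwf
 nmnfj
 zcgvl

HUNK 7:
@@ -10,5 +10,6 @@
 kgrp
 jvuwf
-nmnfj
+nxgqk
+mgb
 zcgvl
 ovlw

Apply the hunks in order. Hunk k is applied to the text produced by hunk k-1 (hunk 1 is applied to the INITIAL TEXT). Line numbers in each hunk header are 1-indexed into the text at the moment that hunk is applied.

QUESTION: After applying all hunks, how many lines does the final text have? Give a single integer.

Hunk 1: at line 1 remove [yafw] add [opm] -> 13 lines: eekx txq opm cwlk pqg uue ghnc oyc nmnfj zcgvl ovlw kwuv tisd
Hunk 2: at line 2 remove [opm] add [tmusm,xqn,ayyy] -> 15 lines: eekx txq tmusm xqn ayyy cwlk pqg uue ghnc oyc nmnfj zcgvl ovlw kwuv tisd
Hunk 3: at line 6 remove [pqg] add [zrlo] -> 15 lines: eekx txq tmusm xqn ayyy cwlk zrlo uue ghnc oyc nmnfj zcgvl ovlw kwuv tisd
Hunk 4: at line 8 remove [ghnc,oyc] add [vesud,vpbz,iesdu] -> 16 lines: eekx txq tmusm xqn ayyy cwlk zrlo uue vesud vpbz iesdu nmnfj zcgvl ovlw kwuv tisd
Hunk 5: at line 4 remove [cwlk,zrlo,uue] add [kuu] -> 14 lines: eekx txq tmusm xqn ayyy kuu vesud vpbz iesdu nmnfj zcgvl ovlw kwuv tisd
Hunk 6: at line 7 remove [iesdu] add [sim,kgrp,jvuwf] -> 16 lines: eekx txq tmusm xqn ayyy kuu vesud vpbz sim kgrp jvuwf nmnfj zcgvl ovlw kwuv tisd
Hunk 7: at line 10 remove [nmnfj] add [nxgqk,mgb] -> 17 lines: eekx txq tmusm xqn ayyy kuu vesud vpbz sim kgrp jvuwf nxgqk mgb zcgvl ovlw kwuv tisd
Final line count: 17

Answer: 17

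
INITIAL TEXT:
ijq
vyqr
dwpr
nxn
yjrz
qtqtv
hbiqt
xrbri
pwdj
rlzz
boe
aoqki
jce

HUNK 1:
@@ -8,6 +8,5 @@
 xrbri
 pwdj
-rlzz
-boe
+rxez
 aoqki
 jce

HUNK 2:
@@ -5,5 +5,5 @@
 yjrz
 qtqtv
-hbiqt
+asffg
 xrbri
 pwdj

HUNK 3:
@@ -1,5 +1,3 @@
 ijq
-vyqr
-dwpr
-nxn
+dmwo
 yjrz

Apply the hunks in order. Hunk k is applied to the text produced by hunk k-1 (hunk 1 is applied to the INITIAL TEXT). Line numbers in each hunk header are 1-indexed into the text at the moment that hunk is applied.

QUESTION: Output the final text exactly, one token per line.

Hunk 1: at line 8 remove [rlzz,boe] add [rxez] -> 12 lines: ijq vyqr dwpr nxn yjrz qtqtv hbiqt xrbri pwdj rxez aoqki jce
Hunk 2: at line 5 remove [hbiqt] add [asffg] -> 12 lines: ijq vyqr dwpr nxn yjrz qtqtv asffg xrbri pwdj rxez aoqki jce
Hunk 3: at line 1 remove [vyqr,dwpr,nxn] add [dmwo] -> 10 lines: ijq dmwo yjrz qtqtv asffg xrbri pwdj rxez aoqki jce

Answer: ijq
dmwo
yjrz
qtqtv
asffg
xrbri
pwdj
rxez
aoqki
jce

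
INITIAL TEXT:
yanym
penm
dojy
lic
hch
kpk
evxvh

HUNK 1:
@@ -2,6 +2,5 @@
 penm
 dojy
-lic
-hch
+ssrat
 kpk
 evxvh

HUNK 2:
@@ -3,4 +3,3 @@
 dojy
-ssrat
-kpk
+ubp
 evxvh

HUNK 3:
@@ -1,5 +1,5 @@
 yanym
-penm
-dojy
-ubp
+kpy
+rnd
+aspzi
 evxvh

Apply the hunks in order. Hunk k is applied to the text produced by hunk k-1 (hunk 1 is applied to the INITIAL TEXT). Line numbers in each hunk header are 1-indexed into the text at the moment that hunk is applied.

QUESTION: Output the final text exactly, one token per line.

Answer: yanym
kpy
rnd
aspzi
evxvh

Derivation:
Hunk 1: at line 2 remove [lic,hch] add [ssrat] -> 6 lines: yanym penm dojy ssrat kpk evxvh
Hunk 2: at line 3 remove [ssrat,kpk] add [ubp] -> 5 lines: yanym penm dojy ubp evxvh
Hunk 3: at line 1 remove [penm,dojy,ubp] add [kpy,rnd,aspzi] -> 5 lines: yanym kpy rnd aspzi evxvh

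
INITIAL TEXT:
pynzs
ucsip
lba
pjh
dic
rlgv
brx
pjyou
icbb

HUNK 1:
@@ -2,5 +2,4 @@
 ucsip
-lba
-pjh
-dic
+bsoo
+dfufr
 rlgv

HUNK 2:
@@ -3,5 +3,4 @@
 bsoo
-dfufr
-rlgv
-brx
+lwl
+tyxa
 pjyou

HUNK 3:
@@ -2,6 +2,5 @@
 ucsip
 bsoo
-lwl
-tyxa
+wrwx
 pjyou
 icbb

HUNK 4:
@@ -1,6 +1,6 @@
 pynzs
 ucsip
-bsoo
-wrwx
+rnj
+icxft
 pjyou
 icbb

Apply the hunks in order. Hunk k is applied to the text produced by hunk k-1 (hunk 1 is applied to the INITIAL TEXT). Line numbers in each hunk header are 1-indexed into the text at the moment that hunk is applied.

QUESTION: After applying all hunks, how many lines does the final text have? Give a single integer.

Hunk 1: at line 2 remove [lba,pjh,dic] add [bsoo,dfufr] -> 8 lines: pynzs ucsip bsoo dfufr rlgv brx pjyou icbb
Hunk 2: at line 3 remove [dfufr,rlgv,brx] add [lwl,tyxa] -> 7 lines: pynzs ucsip bsoo lwl tyxa pjyou icbb
Hunk 3: at line 2 remove [lwl,tyxa] add [wrwx] -> 6 lines: pynzs ucsip bsoo wrwx pjyou icbb
Hunk 4: at line 1 remove [bsoo,wrwx] add [rnj,icxft] -> 6 lines: pynzs ucsip rnj icxft pjyou icbb
Final line count: 6

Answer: 6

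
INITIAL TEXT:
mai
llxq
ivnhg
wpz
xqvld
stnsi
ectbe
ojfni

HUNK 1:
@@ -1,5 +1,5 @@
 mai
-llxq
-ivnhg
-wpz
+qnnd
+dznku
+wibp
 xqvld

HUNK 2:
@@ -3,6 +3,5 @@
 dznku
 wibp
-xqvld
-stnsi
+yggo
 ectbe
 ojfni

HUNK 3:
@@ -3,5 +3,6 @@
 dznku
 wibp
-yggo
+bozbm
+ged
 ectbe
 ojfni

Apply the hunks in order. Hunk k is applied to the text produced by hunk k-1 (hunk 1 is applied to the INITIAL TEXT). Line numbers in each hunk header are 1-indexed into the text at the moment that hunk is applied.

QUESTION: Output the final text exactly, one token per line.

Answer: mai
qnnd
dznku
wibp
bozbm
ged
ectbe
ojfni

Derivation:
Hunk 1: at line 1 remove [llxq,ivnhg,wpz] add [qnnd,dznku,wibp] -> 8 lines: mai qnnd dznku wibp xqvld stnsi ectbe ojfni
Hunk 2: at line 3 remove [xqvld,stnsi] add [yggo] -> 7 lines: mai qnnd dznku wibp yggo ectbe ojfni
Hunk 3: at line 3 remove [yggo] add [bozbm,ged] -> 8 lines: mai qnnd dznku wibp bozbm ged ectbe ojfni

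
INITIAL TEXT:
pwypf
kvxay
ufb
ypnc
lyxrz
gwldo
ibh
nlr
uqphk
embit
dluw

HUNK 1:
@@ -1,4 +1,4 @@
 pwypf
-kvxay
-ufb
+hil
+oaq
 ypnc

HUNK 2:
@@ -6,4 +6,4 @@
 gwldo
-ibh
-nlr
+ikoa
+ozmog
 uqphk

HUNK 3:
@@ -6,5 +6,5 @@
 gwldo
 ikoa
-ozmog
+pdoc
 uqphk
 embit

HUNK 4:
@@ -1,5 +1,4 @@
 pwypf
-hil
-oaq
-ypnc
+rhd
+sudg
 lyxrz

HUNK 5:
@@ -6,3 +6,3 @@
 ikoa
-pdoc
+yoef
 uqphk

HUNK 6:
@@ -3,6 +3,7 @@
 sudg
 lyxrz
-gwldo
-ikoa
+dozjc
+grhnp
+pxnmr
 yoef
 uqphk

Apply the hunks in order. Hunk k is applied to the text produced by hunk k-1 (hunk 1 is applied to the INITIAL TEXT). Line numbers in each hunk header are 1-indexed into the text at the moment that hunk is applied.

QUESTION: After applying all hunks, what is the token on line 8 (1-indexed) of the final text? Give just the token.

Answer: yoef

Derivation:
Hunk 1: at line 1 remove [kvxay,ufb] add [hil,oaq] -> 11 lines: pwypf hil oaq ypnc lyxrz gwldo ibh nlr uqphk embit dluw
Hunk 2: at line 6 remove [ibh,nlr] add [ikoa,ozmog] -> 11 lines: pwypf hil oaq ypnc lyxrz gwldo ikoa ozmog uqphk embit dluw
Hunk 3: at line 6 remove [ozmog] add [pdoc] -> 11 lines: pwypf hil oaq ypnc lyxrz gwldo ikoa pdoc uqphk embit dluw
Hunk 4: at line 1 remove [hil,oaq,ypnc] add [rhd,sudg] -> 10 lines: pwypf rhd sudg lyxrz gwldo ikoa pdoc uqphk embit dluw
Hunk 5: at line 6 remove [pdoc] add [yoef] -> 10 lines: pwypf rhd sudg lyxrz gwldo ikoa yoef uqphk embit dluw
Hunk 6: at line 3 remove [gwldo,ikoa] add [dozjc,grhnp,pxnmr] -> 11 lines: pwypf rhd sudg lyxrz dozjc grhnp pxnmr yoef uqphk embit dluw
Final line 8: yoef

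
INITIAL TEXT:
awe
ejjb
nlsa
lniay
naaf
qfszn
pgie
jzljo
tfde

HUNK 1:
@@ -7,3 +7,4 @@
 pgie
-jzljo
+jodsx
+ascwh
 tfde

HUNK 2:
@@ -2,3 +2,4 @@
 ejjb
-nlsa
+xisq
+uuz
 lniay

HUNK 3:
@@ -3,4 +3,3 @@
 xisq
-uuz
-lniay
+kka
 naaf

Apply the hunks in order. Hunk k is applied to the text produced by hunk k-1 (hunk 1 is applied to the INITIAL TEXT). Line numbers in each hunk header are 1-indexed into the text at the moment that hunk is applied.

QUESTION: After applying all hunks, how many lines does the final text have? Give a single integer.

Answer: 10

Derivation:
Hunk 1: at line 7 remove [jzljo] add [jodsx,ascwh] -> 10 lines: awe ejjb nlsa lniay naaf qfszn pgie jodsx ascwh tfde
Hunk 2: at line 2 remove [nlsa] add [xisq,uuz] -> 11 lines: awe ejjb xisq uuz lniay naaf qfszn pgie jodsx ascwh tfde
Hunk 3: at line 3 remove [uuz,lniay] add [kka] -> 10 lines: awe ejjb xisq kka naaf qfszn pgie jodsx ascwh tfde
Final line count: 10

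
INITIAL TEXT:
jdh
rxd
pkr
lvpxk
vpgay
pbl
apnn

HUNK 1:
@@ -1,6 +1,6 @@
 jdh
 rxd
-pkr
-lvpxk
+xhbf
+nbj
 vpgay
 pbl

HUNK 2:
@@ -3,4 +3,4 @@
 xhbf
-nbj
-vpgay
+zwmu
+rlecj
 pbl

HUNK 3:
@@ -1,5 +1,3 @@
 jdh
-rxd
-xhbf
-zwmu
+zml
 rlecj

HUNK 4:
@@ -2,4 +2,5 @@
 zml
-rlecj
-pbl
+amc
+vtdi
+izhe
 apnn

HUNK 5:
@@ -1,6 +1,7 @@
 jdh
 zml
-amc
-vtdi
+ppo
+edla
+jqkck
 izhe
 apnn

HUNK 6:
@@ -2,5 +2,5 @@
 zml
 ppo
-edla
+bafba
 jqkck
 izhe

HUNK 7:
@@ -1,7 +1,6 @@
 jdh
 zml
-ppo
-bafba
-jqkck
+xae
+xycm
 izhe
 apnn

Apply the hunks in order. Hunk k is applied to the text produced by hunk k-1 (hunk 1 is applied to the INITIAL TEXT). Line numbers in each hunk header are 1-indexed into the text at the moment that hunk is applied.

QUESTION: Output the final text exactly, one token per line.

Answer: jdh
zml
xae
xycm
izhe
apnn

Derivation:
Hunk 1: at line 1 remove [pkr,lvpxk] add [xhbf,nbj] -> 7 lines: jdh rxd xhbf nbj vpgay pbl apnn
Hunk 2: at line 3 remove [nbj,vpgay] add [zwmu,rlecj] -> 7 lines: jdh rxd xhbf zwmu rlecj pbl apnn
Hunk 3: at line 1 remove [rxd,xhbf,zwmu] add [zml] -> 5 lines: jdh zml rlecj pbl apnn
Hunk 4: at line 2 remove [rlecj,pbl] add [amc,vtdi,izhe] -> 6 lines: jdh zml amc vtdi izhe apnn
Hunk 5: at line 1 remove [amc,vtdi] add [ppo,edla,jqkck] -> 7 lines: jdh zml ppo edla jqkck izhe apnn
Hunk 6: at line 2 remove [edla] add [bafba] -> 7 lines: jdh zml ppo bafba jqkck izhe apnn
Hunk 7: at line 1 remove [ppo,bafba,jqkck] add [xae,xycm] -> 6 lines: jdh zml xae xycm izhe apnn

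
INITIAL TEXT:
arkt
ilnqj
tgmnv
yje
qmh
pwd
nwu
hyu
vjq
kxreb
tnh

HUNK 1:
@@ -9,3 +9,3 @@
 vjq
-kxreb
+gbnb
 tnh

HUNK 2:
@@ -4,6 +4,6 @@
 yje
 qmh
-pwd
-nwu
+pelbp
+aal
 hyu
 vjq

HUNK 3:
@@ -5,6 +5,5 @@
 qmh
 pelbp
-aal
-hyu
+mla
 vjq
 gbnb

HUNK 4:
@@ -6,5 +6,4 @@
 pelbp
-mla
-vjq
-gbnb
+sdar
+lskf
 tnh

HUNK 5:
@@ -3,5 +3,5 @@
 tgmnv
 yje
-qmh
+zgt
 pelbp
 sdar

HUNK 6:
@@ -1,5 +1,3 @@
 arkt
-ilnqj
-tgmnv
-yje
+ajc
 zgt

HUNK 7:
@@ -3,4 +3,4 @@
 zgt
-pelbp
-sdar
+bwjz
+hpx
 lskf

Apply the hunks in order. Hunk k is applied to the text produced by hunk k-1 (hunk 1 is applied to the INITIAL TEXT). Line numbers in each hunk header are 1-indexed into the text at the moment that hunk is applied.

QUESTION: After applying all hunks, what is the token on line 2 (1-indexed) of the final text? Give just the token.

Hunk 1: at line 9 remove [kxreb] add [gbnb] -> 11 lines: arkt ilnqj tgmnv yje qmh pwd nwu hyu vjq gbnb tnh
Hunk 2: at line 4 remove [pwd,nwu] add [pelbp,aal] -> 11 lines: arkt ilnqj tgmnv yje qmh pelbp aal hyu vjq gbnb tnh
Hunk 3: at line 5 remove [aal,hyu] add [mla] -> 10 lines: arkt ilnqj tgmnv yje qmh pelbp mla vjq gbnb tnh
Hunk 4: at line 6 remove [mla,vjq,gbnb] add [sdar,lskf] -> 9 lines: arkt ilnqj tgmnv yje qmh pelbp sdar lskf tnh
Hunk 5: at line 3 remove [qmh] add [zgt] -> 9 lines: arkt ilnqj tgmnv yje zgt pelbp sdar lskf tnh
Hunk 6: at line 1 remove [ilnqj,tgmnv,yje] add [ajc] -> 7 lines: arkt ajc zgt pelbp sdar lskf tnh
Hunk 7: at line 3 remove [pelbp,sdar] add [bwjz,hpx] -> 7 lines: arkt ajc zgt bwjz hpx lskf tnh
Final line 2: ajc

Answer: ajc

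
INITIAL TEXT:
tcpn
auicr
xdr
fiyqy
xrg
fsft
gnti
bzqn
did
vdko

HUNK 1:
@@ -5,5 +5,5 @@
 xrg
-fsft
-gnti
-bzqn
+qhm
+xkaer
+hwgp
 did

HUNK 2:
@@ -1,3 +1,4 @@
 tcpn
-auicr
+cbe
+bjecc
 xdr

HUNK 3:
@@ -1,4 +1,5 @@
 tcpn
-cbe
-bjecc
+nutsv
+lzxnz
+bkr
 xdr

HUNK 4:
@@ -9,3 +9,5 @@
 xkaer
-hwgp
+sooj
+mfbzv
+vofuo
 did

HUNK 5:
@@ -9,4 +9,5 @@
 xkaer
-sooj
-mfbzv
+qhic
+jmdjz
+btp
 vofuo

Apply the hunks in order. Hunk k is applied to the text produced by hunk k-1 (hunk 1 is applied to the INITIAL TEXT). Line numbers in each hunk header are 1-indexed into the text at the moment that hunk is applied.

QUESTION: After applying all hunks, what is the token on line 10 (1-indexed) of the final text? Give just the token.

Hunk 1: at line 5 remove [fsft,gnti,bzqn] add [qhm,xkaer,hwgp] -> 10 lines: tcpn auicr xdr fiyqy xrg qhm xkaer hwgp did vdko
Hunk 2: at line 1 remove [auicr] add [cbe,bjecc] -> 11 lines: tcpn cbe bjecc xdr fiyqy xrg qhm xkaer hwgp did vdko
Hunk 3: at line 1 remove [cbe,bjecc] add [nutsv,lzxnz,bkr] -> 12 lines: tcpn nutsv lzxnz bkr xdr fiyqy xrg qhm xkaer hwgp did vdko
Hunk 4: at line 9 remove [hwgp] add [sooj,mfbzv,vofuo] -> 14 lines: tcpn nutsv lzxnz bkr xdr fiyqy xrg qhm xkaer sooj mfbzv vofuo did vdko
Hunk 5: at line 9 remove [sooj,mfbzv] add [qhic,jmdjz,btp] -> 15 lines: tcpn nutsv lzxnz bkr xdr fiyqy xrg qhm xkaer qhic jmdjz btp vofuo did vdko
Final line 10: qhic

Answer: qhic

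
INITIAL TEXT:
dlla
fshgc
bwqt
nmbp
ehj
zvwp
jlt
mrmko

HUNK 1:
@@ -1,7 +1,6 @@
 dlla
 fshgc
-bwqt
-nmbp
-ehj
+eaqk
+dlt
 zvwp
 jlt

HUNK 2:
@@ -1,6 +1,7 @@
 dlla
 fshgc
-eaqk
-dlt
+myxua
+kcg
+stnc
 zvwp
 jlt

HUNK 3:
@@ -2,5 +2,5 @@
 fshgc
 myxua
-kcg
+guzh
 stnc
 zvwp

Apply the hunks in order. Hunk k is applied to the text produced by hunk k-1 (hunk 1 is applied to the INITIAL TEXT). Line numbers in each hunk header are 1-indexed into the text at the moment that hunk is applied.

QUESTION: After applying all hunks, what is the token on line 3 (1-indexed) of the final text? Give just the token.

Hunk 1: at line 1 remove [bwqt,nmbp,ehj] add [eaqk,dlt] -> 7 lines: dlla fshgc eaqk dlt zvwp jlt mrmko
Hunk 2: at line 1 remove [eaqk,dlt] add [myxua,kcg,stnc] -> 8 lines: dlla fshgc myxua kcg stnc zvwp jlt mrmko
Hunk 3: at line 2 remove [kcg] add [guzh] -> 8 lines: dlla fshgc myxua guzh stnc zvwp jlt mrmko
Final line 3: myxua

Answer: myxua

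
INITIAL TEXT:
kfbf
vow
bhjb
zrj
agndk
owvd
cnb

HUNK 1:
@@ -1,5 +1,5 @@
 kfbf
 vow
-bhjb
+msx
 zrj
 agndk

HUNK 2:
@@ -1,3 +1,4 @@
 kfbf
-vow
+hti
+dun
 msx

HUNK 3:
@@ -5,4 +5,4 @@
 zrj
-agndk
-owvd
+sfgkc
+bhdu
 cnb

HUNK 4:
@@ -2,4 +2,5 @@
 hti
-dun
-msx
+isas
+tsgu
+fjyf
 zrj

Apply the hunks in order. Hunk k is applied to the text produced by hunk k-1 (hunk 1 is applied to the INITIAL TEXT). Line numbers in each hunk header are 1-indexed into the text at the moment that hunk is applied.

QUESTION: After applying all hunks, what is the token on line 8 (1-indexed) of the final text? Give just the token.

Hunk 1: at line 1 remove [bhjb] add [msx] -> 7 lines: kfbf vow msx zrj agndk owvd cnb
Hunk 2: at line 1 remove [vow] add [hti,dun] -> 8 lines: kfbf hti dun msx zrj agndk owvd cnb
Hunk 3: at line 5 remove [agndk,owvd] add [sfgkc,bhdu] -> 8 lines: kfbf hti dun msx zrj sfgkc bhdu cnb
Hunk 4: at line 2 remove [dun,msx] add [isas,tsgu,fjyf] -> 9 lines: kfbf hti isas tsgu fjyf zrj sfgkc bhdu cnb
Final line 8: bhdu

Answer: bhdu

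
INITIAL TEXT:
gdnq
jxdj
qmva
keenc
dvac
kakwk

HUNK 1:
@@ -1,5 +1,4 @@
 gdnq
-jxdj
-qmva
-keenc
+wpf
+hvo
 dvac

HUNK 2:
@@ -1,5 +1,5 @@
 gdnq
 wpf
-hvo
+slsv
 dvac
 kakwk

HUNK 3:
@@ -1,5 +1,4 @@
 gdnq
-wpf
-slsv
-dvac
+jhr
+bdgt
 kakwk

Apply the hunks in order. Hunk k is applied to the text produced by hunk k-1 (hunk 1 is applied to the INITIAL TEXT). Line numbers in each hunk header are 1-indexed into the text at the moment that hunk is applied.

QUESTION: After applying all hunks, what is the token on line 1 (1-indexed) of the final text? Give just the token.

Answer: gdnq

Derivation:
Hunk 1: at line 1 remove [jxdj,qmva,keenc] add [wpf,hvo] -> 5 lines: gdnq wpf hvo dvac kakwk
Hunk 2: at line 1 remove [hvo] add [slsv] -> 5 lines: gdnq wpf slsv dvac kakwk
Hunk 3: at line 1 remove [wpf,slsv,dvac] add [jhr,bdgt] -> 4 lines: gdnq jhr bdgt kakwk
Final line 1: gdnq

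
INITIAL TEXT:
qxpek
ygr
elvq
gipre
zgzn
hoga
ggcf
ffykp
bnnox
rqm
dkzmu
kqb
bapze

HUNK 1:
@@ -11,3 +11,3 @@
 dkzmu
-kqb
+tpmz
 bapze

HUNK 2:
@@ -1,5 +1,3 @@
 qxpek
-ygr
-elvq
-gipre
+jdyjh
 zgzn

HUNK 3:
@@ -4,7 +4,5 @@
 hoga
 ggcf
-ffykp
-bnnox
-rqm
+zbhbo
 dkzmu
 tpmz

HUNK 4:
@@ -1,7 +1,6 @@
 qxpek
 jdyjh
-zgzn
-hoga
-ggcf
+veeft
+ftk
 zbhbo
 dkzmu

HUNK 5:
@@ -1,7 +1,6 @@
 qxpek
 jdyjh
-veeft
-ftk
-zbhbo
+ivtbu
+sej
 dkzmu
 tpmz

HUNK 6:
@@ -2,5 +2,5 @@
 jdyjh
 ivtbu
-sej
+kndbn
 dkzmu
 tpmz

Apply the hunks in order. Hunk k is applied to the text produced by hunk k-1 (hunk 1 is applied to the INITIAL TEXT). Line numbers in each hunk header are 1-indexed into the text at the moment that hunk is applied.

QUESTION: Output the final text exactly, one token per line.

Answer: qxpek
jdyjh
ivtbu
kndbn
dkzmu
tpmz
bapze

Derivation:
Hunk 1: at line 11 remove [kqb] add [tpmz] -> 13 lines: qxpek ygr elvq gipre zgzn hoga ggcf ffykp bnnox rqm dkzmu tpmz bapze
Hunk 2: at line 1 remove [ygr,elvq,gipre] add [jdyjh] -> 11 lines: qxpek jdyjh zgzn hoga ggcf ffykp bnnox rqm dkzmu tpmz bapze
Hunk 3: at line 4 remove [ffykp,bnnox,rqm] add [zbhbo] -> 9 lines: qxpek jdyjh zgzn hoga ggcf zbhbo dkzmu tpmz bapze
Hunk 4: at line 1 remove [zgzn,hoga,ggcf] add [veeft,ftk] -> 8 lines: qxpek jdyjh veeft ftk zbhbo dkzmu tpmz bapze
Hunk 5: at line 1 remove [veeft,ftk,zbhbo] add [ivtbu,sej] -> 7 lines: qxpek jdyjh ivtbu sej dkzmu tpmz bapze
Hunk 6: at line 2 remove [sej] add [kndbn] -> 7 lines: qxpek jdyjh ivtbu kndbn dkzmu tpmz bapze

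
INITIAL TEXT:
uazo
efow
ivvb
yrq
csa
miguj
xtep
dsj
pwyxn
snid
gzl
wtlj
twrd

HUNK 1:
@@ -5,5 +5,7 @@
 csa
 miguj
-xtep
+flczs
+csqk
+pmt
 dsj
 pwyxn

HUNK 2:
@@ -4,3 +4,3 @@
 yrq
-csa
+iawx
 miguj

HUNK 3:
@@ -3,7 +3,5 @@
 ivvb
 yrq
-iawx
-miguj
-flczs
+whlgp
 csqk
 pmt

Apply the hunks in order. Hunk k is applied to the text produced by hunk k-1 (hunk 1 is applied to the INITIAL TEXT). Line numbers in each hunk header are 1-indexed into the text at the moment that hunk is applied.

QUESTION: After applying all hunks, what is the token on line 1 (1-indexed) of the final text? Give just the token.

Answer: uazo

Derivation:
Hunk 1: at line 5 remove [xtep] add [flczs,csqk,pmt] -> 15 lines: uazo efow ivvb yrq csa miguj flczs csqk pmt dsj pwyxn snid gzl wtlj twrd
Hunk 2: at line 4 remove [csa] add [iawx] -> 15 lines: uazo efow ivvb yrq iawx miguj flczs csqk pmt dsj pwyxn snid gzl wtlj twrd
Hunk 3: at line 3 remove [iawx,miguj,flczs] add [whlgp] -> 13 lines: uazo efow ivvb yrq whlgp csqk pmt dsj pwyxn snid gzl wtlj twrd
Final line 1: uazo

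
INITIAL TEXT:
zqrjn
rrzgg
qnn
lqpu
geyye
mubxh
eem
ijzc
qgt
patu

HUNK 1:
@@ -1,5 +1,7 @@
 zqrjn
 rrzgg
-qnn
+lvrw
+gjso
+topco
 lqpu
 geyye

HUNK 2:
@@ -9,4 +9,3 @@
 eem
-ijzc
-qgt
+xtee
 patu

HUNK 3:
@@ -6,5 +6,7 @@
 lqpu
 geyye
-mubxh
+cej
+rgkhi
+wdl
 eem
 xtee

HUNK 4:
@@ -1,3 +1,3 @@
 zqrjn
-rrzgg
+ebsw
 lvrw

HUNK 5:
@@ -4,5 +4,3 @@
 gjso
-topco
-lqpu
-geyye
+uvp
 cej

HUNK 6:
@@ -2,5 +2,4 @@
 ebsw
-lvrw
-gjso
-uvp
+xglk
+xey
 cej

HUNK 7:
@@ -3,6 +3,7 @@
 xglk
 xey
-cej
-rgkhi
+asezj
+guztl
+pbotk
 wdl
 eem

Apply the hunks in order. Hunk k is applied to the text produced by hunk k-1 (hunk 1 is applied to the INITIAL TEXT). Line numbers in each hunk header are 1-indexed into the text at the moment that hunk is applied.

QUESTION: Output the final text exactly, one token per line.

Hunk 1: at line 1 remove [qnn] add [lvrw,gjso,topco] -> 12 lines: zqrjn rrzgg lvrw gjso topco lqpu geyye mubxh eem ijzc qgt patu
Hunk 2: at line 9 remove [ijzc,qgt] add [xtee] -> 11 lines: zqrjn rrzgg lvrw gjso topco lqpu geyye mubxh eem xtee patu
Hunk 3: at line 6 remove [mubxh] add [cej,rgkhi,wdl] -> 13 lines: zqrjn rrzgg lvrw gjso topco lqpu geyye cej rgkhi wdl eem xtee patu
Hunk 4: at line 1 remove [rrzgg] add [ebsw] -> 13 lines: zqrjn ebsw lvrw gjso topco lqpu geyye cej rgkhi wdl eem xtee patu
Hunk 5: at line 4 remove [topco,lqpu,geyye] add [uvp] -> 11 lines: zqrjn ebsw lvrw gjso uvp cej rgkhi wdl eem xtee patu
Hunk 6: at line 2 remove [lvrw,gjso,uvp] add [xglk,xey] -> 10 lines: zqrjn ebsw xglk xey cej rgkhi wdl eem xtee patu
Hunk 7: at line 3 remove [cej,rgkhi] add [asezj,guztl,pbotk] -> 11 lines: zqrjn ebsw xglk xey asezj guztl pbotk wdl eem xtee patu

Answer: zqrjn
ebsw
xglk
xey
asezj
guztl
pbotk
wdl
eem
xtee
patu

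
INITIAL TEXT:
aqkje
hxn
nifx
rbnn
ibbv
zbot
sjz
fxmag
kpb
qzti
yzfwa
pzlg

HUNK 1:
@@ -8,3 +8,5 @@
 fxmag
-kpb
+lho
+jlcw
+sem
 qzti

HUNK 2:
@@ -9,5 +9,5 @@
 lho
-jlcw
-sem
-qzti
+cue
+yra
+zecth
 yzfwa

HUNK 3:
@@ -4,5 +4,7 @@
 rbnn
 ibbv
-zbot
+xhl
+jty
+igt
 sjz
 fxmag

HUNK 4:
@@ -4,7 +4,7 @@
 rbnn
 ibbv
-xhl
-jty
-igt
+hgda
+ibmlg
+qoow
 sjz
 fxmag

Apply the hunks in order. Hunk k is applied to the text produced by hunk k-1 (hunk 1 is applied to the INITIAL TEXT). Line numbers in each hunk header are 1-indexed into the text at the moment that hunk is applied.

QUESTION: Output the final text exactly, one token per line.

Answer: aqkje
hxn
nifx
rbnn
ibbv
hgda
ibmlg
qoow
sjz
fxmag
lho
cue
yra
zecth
yzfwa
pzlg

Derivation:
Hunk 1: at line 8 remove [kpb] add [lho,jlcw,sem] -> 14 lines: aqkje hxn nifx rbnn ibbv zbot sjz fxmag lho jlcw sem qzti yzfwa pzlg
Hunk 2: at line 9 remove [jlcw,sem,qzti] add [cue,yra,zecth] -> 14 lines: aqkje hxn nifx rbnn ibbv zbot sjz fxmag lho cue yra zecth yzfwa pzlg
Hunk 3: at line 4 remove [zbot] add [xhl,jty,igt] -> 16 lines: aqkje hxn nifx rbnn ibbv xhl jty igt sjz fxmag lho cue yra zecth yzfwa pzlg
Hunk 4: at line 4 remove [xhl,jty,igt] add [hgda,ibmlg,qoow] -> 16 lines: aqkje hxn nifx rbnn ibbv hgda ibmlg qoow sjz fxmag lho cue yra zecth yzfwa pzlg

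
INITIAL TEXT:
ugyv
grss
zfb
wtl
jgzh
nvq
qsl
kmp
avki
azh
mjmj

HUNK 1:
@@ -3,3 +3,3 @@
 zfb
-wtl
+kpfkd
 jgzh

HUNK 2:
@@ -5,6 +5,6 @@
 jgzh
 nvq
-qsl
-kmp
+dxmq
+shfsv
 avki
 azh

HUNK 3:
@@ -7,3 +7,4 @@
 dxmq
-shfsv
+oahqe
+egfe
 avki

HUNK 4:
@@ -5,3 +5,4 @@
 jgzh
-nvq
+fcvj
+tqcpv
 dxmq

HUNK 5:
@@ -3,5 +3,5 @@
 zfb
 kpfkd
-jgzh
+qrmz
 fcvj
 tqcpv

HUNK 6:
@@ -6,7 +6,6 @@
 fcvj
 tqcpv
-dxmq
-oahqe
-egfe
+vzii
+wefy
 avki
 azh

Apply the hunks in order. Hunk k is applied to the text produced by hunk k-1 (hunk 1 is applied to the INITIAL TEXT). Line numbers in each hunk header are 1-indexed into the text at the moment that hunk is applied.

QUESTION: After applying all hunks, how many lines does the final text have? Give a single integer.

Hunk 1: at line 3 remove [wtl] add [kpfkd] -> 11 lines: ugyv grss zfb kpfkd jgzh nvq qsl kmp avki azh mjmj
Hunk 2: at line 5 remove [qsl,kmp] add [dxmq,shfsv] -> 11 lines: ugyv grss zfb kpfkd jgzh nvq dxmq shfsv avki azh mjmj
Hunk 3: at line 7 remove [shfsv] add [oahqe,egfe] -> 12 lines: ugyv grss zfb kpfkd jgzh nvq dxmq oahqe egfe avki azh mjmj
Hunk 4: at line 5 remove [nvq] add [fcvj,tqcpv] -> 13 lines: ugyv grss zfb kpfkd jgzh fcvj tqcpv dxmq oahqe egfe avki azh mjmj
Hunk 5: at line 3 remove [jgzh] add [qrmz] -> 13 lines: ugyv grss zfb kpfkd qrmz fcvj tqcpv dxmq oahqe egfe avki azh mjmj
Hunk 6: at line 6 remove [dxmq,oahqe,egfe] add [vzii,wefy] -> 12 lines: ugyv grss zfb kpfkd qrmz fcvj tqcpv vzii wefy avki azh mjmj
Final line count: 12

Answer: 12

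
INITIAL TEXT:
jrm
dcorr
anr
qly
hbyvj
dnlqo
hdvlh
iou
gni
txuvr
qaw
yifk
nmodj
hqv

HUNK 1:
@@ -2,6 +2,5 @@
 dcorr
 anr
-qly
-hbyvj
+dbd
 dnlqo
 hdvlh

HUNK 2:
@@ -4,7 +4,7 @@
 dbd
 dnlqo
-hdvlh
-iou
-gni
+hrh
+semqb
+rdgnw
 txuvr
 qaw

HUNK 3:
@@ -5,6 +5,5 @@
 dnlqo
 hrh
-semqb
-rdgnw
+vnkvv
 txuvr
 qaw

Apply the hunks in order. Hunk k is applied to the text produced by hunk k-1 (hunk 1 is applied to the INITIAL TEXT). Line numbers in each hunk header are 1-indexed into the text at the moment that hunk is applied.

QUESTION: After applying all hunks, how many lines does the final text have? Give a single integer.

Answer: 12

Derivation:
Hunk 1: at line 2 remove [qly,hbyvj] add [dbd] -> 13 lines: jrm dcorr anr dbd dnlqo hdvlh iou gni txuvr qaw yifk nmodj hqv
Hunk 2: at line 4 remove [hdvlh,iou,gni] add [hrh,semqb,rdgnw] -> 13 lines: jrm dcorr anr dbd dnlqo hrh semqb rdgnw txuvr qaw yifk nmodj hqv
Hunk 3: at line 5 remove [semqb,rdgnw] add [vnkvv] -> 12 lines: jrm dcorr anr dbd dnlqo hrh vnkvv txuvr qaw yifk nmodj hqv
Final line count: 12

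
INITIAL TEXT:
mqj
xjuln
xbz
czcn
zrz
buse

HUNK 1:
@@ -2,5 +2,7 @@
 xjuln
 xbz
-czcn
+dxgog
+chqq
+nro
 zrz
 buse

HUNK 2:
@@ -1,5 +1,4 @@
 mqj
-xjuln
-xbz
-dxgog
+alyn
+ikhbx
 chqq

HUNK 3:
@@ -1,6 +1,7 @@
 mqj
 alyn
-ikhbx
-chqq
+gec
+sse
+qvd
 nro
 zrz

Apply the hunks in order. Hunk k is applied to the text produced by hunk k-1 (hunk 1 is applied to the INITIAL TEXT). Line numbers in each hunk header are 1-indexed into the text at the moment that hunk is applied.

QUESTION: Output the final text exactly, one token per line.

Hunk 1: at line 2 remove [czcn] add [dxgog,chqq,nro] -> 8 lines: mqj xjuln xbz dxgog chqq nro zrz buse
Hunk 2: at line 1 remove [xjuln,xbz,dxgog] add [alyn,ikhbx] -> 7 lines: mqj alyn ikhbx chqq nro zrz buse
Hunk 3: at line 1 remove [ikhbx,chqq] add [gec,sse,qvd] -> 8 lines: mqj alyn gec sse qvd nro zrz buse

Answer: mqj
alyn
gec
sse
qvd
nro
zrz
buse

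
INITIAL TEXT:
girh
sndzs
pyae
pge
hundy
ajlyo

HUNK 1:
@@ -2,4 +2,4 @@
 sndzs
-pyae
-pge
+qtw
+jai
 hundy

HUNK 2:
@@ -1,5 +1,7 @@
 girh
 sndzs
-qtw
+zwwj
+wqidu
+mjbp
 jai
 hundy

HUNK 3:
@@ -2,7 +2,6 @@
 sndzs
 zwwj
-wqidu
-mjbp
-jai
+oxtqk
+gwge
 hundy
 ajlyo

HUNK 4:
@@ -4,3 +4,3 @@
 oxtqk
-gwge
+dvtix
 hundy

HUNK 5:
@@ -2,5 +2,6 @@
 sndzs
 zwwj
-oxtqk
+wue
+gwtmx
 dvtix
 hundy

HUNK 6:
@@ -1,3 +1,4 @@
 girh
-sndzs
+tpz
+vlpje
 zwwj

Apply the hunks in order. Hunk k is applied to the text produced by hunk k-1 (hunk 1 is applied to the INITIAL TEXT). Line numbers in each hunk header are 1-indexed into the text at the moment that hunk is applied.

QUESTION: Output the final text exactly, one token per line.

Answer: girh
tpz
vlpje
zwwj
wue
gwtmx
dvtix
hundy
ajlyo

Derivation:
Hunk 1: at line 2 remove [pyae,pge] add [qtw,jai] -> 6 lines: girh sndzs qtw jai hundy ajlyo
Hunk 2: at line 1 remove [qtw] add [zwwj,wqidu,mjbp] -> 8 lines: girh sndzs zwwj wqidu mjbp jai hundy ajlyo
Hunk 3: at line 2 remove [wqidu,mjbp,jai] add [oxtqk,gwge] -> 7 lines: girh sndzs zwwj oxtqk gwge hundy ajlyo
Hunk 4: at line 4 remove [gwge] add [dvtix] -> 7 lines: girh sndzs zwwj oxtqk dvtix hundy ajlyo
Hunk 5: at line 2 remove [oxtqk] add [wue,gwtmx] -> 8 lines: girh sndzs zwwj wue gwtmx dvtix hundy ajlyo
Hunk 6: at line 1 remove [sndzs] add [tpz,vlpje] -> 9 lines: girh tpz vlpje zwwj wue gwtmx dvtix hundy ajlyo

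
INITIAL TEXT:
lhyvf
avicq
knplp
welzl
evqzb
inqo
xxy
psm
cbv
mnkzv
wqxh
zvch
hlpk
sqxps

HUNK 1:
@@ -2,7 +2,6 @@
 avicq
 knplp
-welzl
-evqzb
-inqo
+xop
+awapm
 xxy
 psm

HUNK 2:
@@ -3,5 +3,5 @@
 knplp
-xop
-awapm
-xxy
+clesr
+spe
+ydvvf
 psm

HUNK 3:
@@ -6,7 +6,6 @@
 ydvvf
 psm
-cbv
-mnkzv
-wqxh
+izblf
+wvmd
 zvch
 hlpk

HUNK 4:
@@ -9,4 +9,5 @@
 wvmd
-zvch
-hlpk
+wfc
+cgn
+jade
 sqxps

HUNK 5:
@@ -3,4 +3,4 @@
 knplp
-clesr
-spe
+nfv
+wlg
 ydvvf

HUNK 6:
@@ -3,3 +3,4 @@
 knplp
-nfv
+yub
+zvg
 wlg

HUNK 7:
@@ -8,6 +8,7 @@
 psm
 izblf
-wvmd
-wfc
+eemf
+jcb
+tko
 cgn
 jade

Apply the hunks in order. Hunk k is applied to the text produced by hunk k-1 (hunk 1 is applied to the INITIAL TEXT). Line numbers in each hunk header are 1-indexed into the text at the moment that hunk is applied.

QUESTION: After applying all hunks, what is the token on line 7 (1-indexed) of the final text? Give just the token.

Answer: ydvvf

Derivation:
Hunk 1: at line 2 remove [welzl,evqzb,inqo] add [xop,awapm] -> 13 lines: lhyvf avicq knplp xop awapm xxy psm cbv mnkzv wqxh zvch hlpk sqxps
Hunk 2: at line 3 remove [xop,awapm,xxy] add [clesr,spe,ydvvf] -> 13 lines: lhyvf avicq knplp clesr spe ydvvf psm cbv mnkzv wqxh zvch hlpk sqxps
Hunk 3: at line 6 remove [cbv,mnkzv,wqxh] add [izblf,wvmd] -> 12 lines: lhyvf avicq knplp clesr spe ydvvf psm izblf wvmd zvch hlpk sqxps
Hunk 4: at line 9 remove [zvch,hlpk] add [wfc,cgn,jade] -> 13 lines: lhyvf avicq knplp clesr spe ydvvf psm izblf wvmd wfc cgn jade sqxps
Hunk 5: at line 3 remove [clesr,spe] add [nfv,wlg] -> 13 lines: lhyvf avicq knplp nfv wlg ydvvf psm izblf wvmd wfc cgn jade sqxps
Hunk 6: at line 3 remove [nfv] add [yub,zvg] -> 14 lines: lhyvf avicq knplp yub zvg wlg ydvvf psm izblf wvmd wfc cgn jade sqxps
Hunk 7: at line 8 remove [wvmd,wfc] add [eemf,jcb,tko] -> 15 lines: lhyvf avicq knplp yub zvg wlg ydvvf psm izblf eemf jcb tko cgn jade sqxps
Final line 7: ydvvf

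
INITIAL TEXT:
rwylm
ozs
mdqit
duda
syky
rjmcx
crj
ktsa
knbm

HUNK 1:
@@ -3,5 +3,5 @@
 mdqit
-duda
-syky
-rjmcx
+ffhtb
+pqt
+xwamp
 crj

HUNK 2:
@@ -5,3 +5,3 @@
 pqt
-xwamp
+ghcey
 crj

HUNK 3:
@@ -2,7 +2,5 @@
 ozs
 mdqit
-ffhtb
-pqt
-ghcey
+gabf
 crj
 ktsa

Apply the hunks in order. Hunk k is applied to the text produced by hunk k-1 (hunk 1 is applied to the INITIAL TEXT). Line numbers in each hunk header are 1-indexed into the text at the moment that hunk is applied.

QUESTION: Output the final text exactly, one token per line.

Answer: rwylm
ozs
mdqit
gabf
crj
ktsa
knbm

Derivation:
Hunk 1: at line 3 remove [duda,syky,rjmcx] add [ffhtb,pqt,xwamp] -> 9 lines: rwylm ozs mdqit ffhtb pqt xwamp crj ktsa knbm
Hunk 2: at line 5 remove [xwamp] add [ghcey] -> 9 lines: rwylm ozs mdqit ffhtb pqt ghcey crj ktsa knbm
Hunk 3: at line 2 remove [ffhtb,pqt,ghcey] add [gabf] -> 7 lines: rwylm ozs mdqit gabf crj ktsa knbm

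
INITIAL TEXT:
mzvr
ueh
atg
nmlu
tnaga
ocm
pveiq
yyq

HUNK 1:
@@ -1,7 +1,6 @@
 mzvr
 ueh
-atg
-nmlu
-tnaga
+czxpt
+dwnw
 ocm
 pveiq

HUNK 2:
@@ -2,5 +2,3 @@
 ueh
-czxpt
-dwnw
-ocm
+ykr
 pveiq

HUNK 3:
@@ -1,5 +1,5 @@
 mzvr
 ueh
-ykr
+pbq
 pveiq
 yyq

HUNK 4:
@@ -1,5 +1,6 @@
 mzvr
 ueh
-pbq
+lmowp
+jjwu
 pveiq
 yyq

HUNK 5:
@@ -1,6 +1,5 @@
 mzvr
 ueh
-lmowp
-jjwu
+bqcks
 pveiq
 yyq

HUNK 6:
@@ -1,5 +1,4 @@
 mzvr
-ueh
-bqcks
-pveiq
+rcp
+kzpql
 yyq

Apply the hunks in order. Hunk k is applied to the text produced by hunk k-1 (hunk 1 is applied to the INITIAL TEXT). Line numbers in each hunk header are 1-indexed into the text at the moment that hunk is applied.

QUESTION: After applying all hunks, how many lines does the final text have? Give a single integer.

Hunk 1: at line 1 remove [atg,nmlu,tnaga] add [czxpt,dwnw] -> 7 lines: mzvr ueh czxpt dwnw ocm pveiq yyq
Hunk 2: at line 2 remove [czxpt,dwnw,ocm] add [ykr] -> 5 lines: mzvr ueh ykr pveiq yyq
Hunk 3: at line 1 remove [ykr] add [pbq] -> 5 lines: mzvr ueh pbq pveiq yyq
Hunk 4: at line 1 remove [pbq] add [lmowp,jjwu] -> 6 lines: mzvr ueh lmowp jjwu pveiq yyq
Hunk 5: at line 1 remove [lmowp,jjwu] add [bqcks] -> 5 lines: mzvr ueh bqcks pveiq yyq
Hunk 6: at line 1 remove [ueh,bqcks,pveiq] add [rcp,kzpql] -> 4 lines: mzvr rcp kzpql yyq
Final line count: 4

Answer: 4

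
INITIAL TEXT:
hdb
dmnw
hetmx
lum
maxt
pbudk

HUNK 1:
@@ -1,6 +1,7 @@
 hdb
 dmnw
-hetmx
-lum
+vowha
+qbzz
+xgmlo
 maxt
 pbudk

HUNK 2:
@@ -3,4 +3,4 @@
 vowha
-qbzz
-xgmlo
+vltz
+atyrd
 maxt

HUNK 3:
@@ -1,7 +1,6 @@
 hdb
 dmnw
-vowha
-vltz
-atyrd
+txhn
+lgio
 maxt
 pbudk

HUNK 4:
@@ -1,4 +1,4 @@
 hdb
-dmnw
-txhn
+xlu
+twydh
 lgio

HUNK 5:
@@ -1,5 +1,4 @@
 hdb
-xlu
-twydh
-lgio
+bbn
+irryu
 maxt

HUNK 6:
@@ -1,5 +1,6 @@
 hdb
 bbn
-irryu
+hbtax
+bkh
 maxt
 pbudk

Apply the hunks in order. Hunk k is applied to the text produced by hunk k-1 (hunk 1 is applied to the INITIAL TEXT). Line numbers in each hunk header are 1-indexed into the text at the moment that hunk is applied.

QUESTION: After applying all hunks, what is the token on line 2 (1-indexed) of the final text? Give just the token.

Hunk 1: at line 1 remove [hetmx,lum] add [vowha,qbzz,xgmlo] -> 7 lines: hdb dmnw vowha qbzz xgmlo maxt pbudk
Hunk 2: at line 3 remove [qbzz,xgmlo] add [vltz,atyrd] -> 7 lines: hdb dmnw vowha vltz atyrd maxt pbudk
Hunk 3: at line 1 remove [vowha,vltz,atyrd] add [txhn,lgio] -> 6 lines: hdb dmnw txhn lgio maxt pbudk
Hunk 4: at line 1 remove [dmnw,txhn] add [xlu,twydh] -> 6 lines: hdb xlu twydh lgio maxt pbudk
Hunk 5: at line 1 remove [xlu,twydh,lgio] add [bbn,irryu] -> 5 lines: hdb bbn irryu maxt pbudk
Hunk 6: at line 1 remove [irryu] add [hbtax,bkh] -> 6 lines: hdb bbn hbtax bkh maxt pbudk
Final line 2: bbn

Answer: bbn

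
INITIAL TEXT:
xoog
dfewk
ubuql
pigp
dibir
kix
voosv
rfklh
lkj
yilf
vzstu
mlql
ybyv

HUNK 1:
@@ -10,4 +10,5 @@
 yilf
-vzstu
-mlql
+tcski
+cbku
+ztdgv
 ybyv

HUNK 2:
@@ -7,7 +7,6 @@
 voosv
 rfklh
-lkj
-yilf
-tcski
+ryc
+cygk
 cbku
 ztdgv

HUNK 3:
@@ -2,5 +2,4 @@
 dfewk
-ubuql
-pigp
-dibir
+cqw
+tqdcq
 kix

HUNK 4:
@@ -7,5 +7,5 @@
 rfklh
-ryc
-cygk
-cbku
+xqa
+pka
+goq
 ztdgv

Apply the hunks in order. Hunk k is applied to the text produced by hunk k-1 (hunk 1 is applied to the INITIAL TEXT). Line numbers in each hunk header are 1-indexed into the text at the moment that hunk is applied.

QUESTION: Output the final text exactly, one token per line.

Answer: xoog
dfewk
cqw
tqdcq
kix
voosv
rfklh
xqa
pka
goq
ztdgv
ybyv

Derivation:
Hunk 1: at line 10 remove [vzstu,mlql] add [tcski,cbku,ztdgv] -> 14 lines: xoog dfewk ubuql pigp dibir kix voosv rfklh lkj yilf tcski cbku ztdgv ybyv
Hunk 2: at line 7 remove [lkj,yilf,tcski] add [ryc,cygk] -> 13 lines: xoog dfewk ubuql pigp dibir kix voosv rfklh ryc cygk cbku ztdgv ybyv
Hunk 3: at line 2 remove [ubuql,pigp,dibir] add [cqw,tqdcq] -> 12 lines: xoog dfewk cqw tqdcq kix voosv rfklh ryc cygk cbku ztdgv ybyv
Hunk 4: at line 7 remove [ryc,cygk,cbku] add [xqa,pka,goq] -> 12 lines: xoog dfewk cqw tqdcq kix voosv rfklh xqa pka goq ztdgv ybyv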